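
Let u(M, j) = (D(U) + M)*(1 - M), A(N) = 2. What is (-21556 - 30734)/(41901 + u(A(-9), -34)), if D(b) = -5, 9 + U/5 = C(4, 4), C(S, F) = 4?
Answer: -2905/2328 ≈ -1.2479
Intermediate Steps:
U = -25 (U = -45 + 5*4 = -45 + 20 = -25)
u(M, j) = (1 - M)*(-5 + M) (u(M, j) = (-5 + M)*(1 - M) = (1 - M)*(-5 + M))
(-21556 - 30734)/(41901 + u(A(-9), -34)) = (-21556 - 30734)/(41901 + (-5 - 1*2² + 6*2)) = -52290/(41901 + (-5 - 1*4 + 12)) = -52290/(41901 + (-5 - 4 + 12)) = -52290/(41901 + 3) = -52290/41904 = -52290*1/41904 = -2905/2328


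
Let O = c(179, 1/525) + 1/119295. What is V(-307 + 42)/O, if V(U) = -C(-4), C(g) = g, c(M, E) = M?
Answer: 238590/10676903 ≈ 0.022346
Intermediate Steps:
V(U) = 4 (V(U) = -1*(-4) = 4)
O = 21353806/119295 (O = 179 + 1/119295 = 21353806/119295 ≈ 179.00)
V(-307 + 42)/O = 4/(21353806/119295) = 4*(119295/21353806) = 238590/10676903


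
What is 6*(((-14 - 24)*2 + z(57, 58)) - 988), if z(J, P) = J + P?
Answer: -5694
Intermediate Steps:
6*(((-14 - 24)*2 + z(57, 58)) - 988) = 6*(((-14 - 24)*2 + (57 + 58)) - 988) = 6*((-38*2 + 115) - 988) = 6*((-76 + 115) - 988) = 6*(39 - 988) = 6*(-949) = -5694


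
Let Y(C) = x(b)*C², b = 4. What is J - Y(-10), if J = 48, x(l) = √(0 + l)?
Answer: -152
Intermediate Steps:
x(l) = √l
Y(C) = 2*C² (Y(C) = √4*C² = 2*C²)
J - Y(-10) = 48 - 2*(-10)² = 48 - 2*100 = 48 - 1*200 = 48 - 200 = -152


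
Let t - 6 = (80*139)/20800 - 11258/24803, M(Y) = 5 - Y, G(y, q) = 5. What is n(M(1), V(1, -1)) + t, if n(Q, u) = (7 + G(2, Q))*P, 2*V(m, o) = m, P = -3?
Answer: -192942863/6448780 ≈ -29.919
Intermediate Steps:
V(m, o) = m/2
t = 39213217/6448780 (t = 6 + ((80*139)/20800 - 11258/24803) = 6 + (11120*(1/20800) - 11258*1/24803) = 6 + (139/260 - 11258/24803) = 6 + 520537/6448780 = 39213217/6448780 ≈ 6.0807)
n(Q, u) = -36 (n(Q, u) = (7 + 5)*(-3) = 12*(-3) = -36)
n(M(1), V(1, -1)) + t = -36 + 39213217/6448780 = -192942863/6448780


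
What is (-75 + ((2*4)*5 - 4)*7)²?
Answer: 31329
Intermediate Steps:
(-75 + ((2*4)*5 - 4)*7)² = (-75 + (8*5 - 4)*7)² = (-75 + (40 - 4)*7)² = (-75 + 36*7)² = (-75 + 252)² = 177² = 31329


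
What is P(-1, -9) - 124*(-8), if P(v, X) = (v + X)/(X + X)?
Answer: 8933/9 ≈ 992.56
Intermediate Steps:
P(v, X) = (X + v)/(2*X) (P(v, X) = (X + v)/((2*X)) = (X + v)*(1/(2*X)) = (X + v)/(2*X))
P(-1, -9) - 124*(-8) = (½)*(-9 - 1)/(-9) - 124*(-8) = (½)*(-⅑)*(-10) + 992 = 5/9 + 992 = 8933/9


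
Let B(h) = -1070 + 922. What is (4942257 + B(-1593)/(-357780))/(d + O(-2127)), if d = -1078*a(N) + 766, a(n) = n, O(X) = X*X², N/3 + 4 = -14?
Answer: -442060177402/860708072760225 ≈ -0.00051360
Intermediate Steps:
N = -54 (N = -12 + 3*(-14) = -12 - 42 = -54)
O(X) = X³
B(h) = -148
d = 58978 (d = -1078*(-54) + 766 = 58212 + 766 = 58978)
(4942257 + B(-1593)/(-357780))/(d + O(-2127)) = (4942257 - 148/(-357780))/(58978 + (-2127)³) = (4942257 - 148*(-1/357780))/(58978 - 9622822383) = (4942257 + 37/89445)/(-9622763405) = (442060177402/89445)*(-1/9622763405) = -442060177402/860708072760225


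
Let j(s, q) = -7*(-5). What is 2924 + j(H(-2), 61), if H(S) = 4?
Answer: 2959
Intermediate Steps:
j(s, q) = 35
2924 + j(H(-2), 61) = 2924 + 35 = 2959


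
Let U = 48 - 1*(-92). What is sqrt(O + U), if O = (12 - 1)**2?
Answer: 3*sqrt(29) ≈ 16.155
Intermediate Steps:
U = 140 (U = 48 + 92 = 140)
O = 121 (O = 11**2 = 121)
sqrt(O + U) = sqrt(121 + 140) = sqrt(261) = 3*sqrt(29)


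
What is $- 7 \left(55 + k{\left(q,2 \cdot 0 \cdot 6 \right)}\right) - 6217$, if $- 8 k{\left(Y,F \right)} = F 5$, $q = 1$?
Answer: $-6602$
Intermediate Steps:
$k{\left(Y,F \right)} = - \frac{5 F}{8}$ ($k{\left(Y,F \right)} = - \frac{F 5}{8} = - \frac{5 F}{8}$)
$- 7 \left(55 + k{\left(q,2 \cdot 0 \cdot 6 \right)}\right) - 6217 = - 7 \left(55 - \frac{5 \cdot 2 \cdot 0 \cdot 6}{8}\right) - 6217 = - 7 \left(55 - \frac{5 \cdot 0 \cdot 6}{8}\right) - 6217 = - 7 \left(55 - 0\right) - 6217 = - 7 \left(55 + 0\right) - 6217 = \left(-7\right) 55 - 6217 = -385 - 6217 = -6602$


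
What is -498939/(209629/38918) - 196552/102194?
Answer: -141743889611114/1530201859 ≈ -92631.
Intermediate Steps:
-498939/(209629/38918) - 196552/102194 = -498939/(209629*(1/38918)) - 196552*1/102194 = -498939/209629/38918 - 98276/51097 = -498939*38918/209629 - 98276/51097 = -2773958286/29947 - 98276/51097 = -141743889611114/1530201859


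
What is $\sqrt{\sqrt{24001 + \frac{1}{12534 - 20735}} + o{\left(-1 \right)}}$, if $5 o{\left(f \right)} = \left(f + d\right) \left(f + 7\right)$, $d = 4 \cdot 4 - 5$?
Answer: $\frac{\sqrt{807076812 + 82010 \sqrt{16142208722}}}{8201} \approx 12.92$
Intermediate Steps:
$d = 11$ ($d = 16 - 5 = 11$)
$o{\left(f \right)} = \frac{\left(7 + f\right) \left(11 + f\right)}{5}$ ($o{\left(f \right)} = \frac{\left(f + 11\right) \left(f + 7\right)}{5} = \frac{\left(11 + f\right) \left(7 + f\right)}{5} = \frac{\left(7 + f\right) \left(11 + f\right)}{5}$)
$\sqrt{\sqrt{24001 + \frac{1}{12534 - 20735}} + o{\left(-1 \right)}} = \sqrt{\sqrt{24001 + \frac{1}{12534 - 20735}} + \left(\frac{77}{5} + \frac{\left(-1\right)^{2}}{5} + \frac{18}{5} \left(-1\right)\right)} = \sqrt{\sqrt{24001 + \frac{1}{-8201}} + \left(\frac{77}{5} + \frac{1}{5} \cdot 1 - \frac{18}{5}\right)} = \sqrt{\sqrt{24001 - \frac{1}{8201}} + \left(\frac{77}{5} + \frac{1}{5} - \frac{18}{5}\right)} = \sqrt{\sqrt{\frac{196832200}{8201}} + 12} = \sqrt{\frac{10 \sqrt{16142208722}}{8201} + 12} = \sqrt{12 + \frac{10 \sqrt{16142208722}}{8201}}$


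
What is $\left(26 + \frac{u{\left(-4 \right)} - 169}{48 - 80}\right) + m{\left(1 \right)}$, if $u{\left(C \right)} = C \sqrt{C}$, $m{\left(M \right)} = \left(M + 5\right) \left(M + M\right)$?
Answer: $\frac{1385}{32} + \frac{i}{4} \approx 43.281 + 0.25 i$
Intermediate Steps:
$m{\left(M \right)} = 2 M \left(5 + M\right)$ ($m{\left(M \right)} = \left(5 + M\right) 2 M = 2 M \left(5 + M\right)$)
$u{\left(C \right)} = C^{\frac{3}{2}}$
$\left(26 + \frac{u{\left(-4 \right)} - 169}{48 - 80}\right) + m{\left(1 \right)} = \left(26 + \frac{\left(-4\right)^{\frac{3}{2}} - 169}{48 - 80}\right) + 2 \cdot 1 \left(5 + 1\right) = \left(26 + \frac{- 8 i - 169}{-32}\right) + 2 \cdot 1 \cdot 6 = \left(26 + \left(-169 - 8 i\right) \left(- \frac{1}{32}\right)\right) + 12 = \left(26 + \left(\frac{169}{32} + \frac{i}{4}\right)\right) + 12 = \left(\frac{1001}{32} + \frac{i}{4}\right) + 12 = \frac{1385}{32} + \frac{i}{4}$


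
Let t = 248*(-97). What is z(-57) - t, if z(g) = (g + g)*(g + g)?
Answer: 37052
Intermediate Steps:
z(g) = 4*g² (z(g) = (2*g)*(2*g) = 4*g²)
t = -24056
z(-57) - t = 4*(-57)² - 1*(-24056) = 4*3249 + 24056 = 12996 + 24056 = 37052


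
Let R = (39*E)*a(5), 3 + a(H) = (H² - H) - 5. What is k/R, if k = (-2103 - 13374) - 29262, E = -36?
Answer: 1657/624 ≈ 2.6554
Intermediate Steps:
a(H) = -8 + H² - H (a(H) = -3 + ((H² - H) - 5) = -3 + (-5 + H² - H) = -8 + H² - H)
k = -44739 (k = -15477 - 29262 = -44739)
R = -16848 (R = (39*(-36))*(-8 + 5² - 1*5) = -1404*(-8 + 25 - 5) = -1404*12 = -16848)
k/R = -44739/(-16848) = -44739*(-1/16848) = 1657/624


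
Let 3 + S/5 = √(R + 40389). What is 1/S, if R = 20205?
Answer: 1/100975 + √60594/302925 ≈ 0.00082251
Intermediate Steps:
S = -15 + 5*√60594 (S = -15 + 5*√(20205 + 40389) = -15 + 5*√60594 ≈ 1215.8)
1/S = 1/(-15 + 5*√60594)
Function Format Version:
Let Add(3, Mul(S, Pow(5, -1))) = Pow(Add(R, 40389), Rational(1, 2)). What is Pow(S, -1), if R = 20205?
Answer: Add(Rational(1, 100975), Mul(Rational(1, 302925), Pow(60594, Rational(1, 2)))) ≈ 0.00082251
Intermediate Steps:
S = Add(-15, Mul(5, Pow(60594, Rational(1, 2)))) (S = Add(-15, Mul(5, Pow(Add(20205, 40389), Rational(1, 2)))) = Add(-15, Mul(5, Pow(60594, Rational(1, 2)))) ≈ 1215.8)
Pow(S, -1) = Pow(Add(-15, Mul(5, Pow(60594, Rational(1, 2)))), -1)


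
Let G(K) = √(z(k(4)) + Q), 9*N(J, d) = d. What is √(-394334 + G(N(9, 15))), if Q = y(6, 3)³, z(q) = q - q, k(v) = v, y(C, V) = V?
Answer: √(-394334 + 3*√3) ≈ 627.96*I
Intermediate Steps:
z(q) = 0
N(J, d) = d/9
Q = 27 (Q = 3³ = 27)
G(K) = 3*√3 (G(K) = √(0 + 27) = √27 = 3*√3)
√(-394334 + G(N(9, 15))) = √(-394334 + 3*√3)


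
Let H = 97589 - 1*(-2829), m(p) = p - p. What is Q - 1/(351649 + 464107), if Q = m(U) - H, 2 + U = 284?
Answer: -81916586009/815756 ≈ -1.0042e+5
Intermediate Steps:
U = 282 (U = -2 + 284 = 282)
m(p) = 0
H = 100418 (H = 97589 + 2829 = 100418)
Q = -100418 (Q = 0 - 1*100418 = 0 - 100418 = -100418)
Q - 1/(351649 + 464107) = -100418 - 1/(351649 + 464107) = -100418 - 1/815756 = -81916586009/815756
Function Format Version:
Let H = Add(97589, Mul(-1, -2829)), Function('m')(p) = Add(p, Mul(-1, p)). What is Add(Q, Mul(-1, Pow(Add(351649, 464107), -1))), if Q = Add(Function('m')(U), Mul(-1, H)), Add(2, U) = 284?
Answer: Rational(-81916586009, 815756) ≈ -1.0042e+5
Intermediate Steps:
U = 282 (U = Add(-2, 284) = 282)
Function('m')(p) = 0
H = 100418 (H = Add(97589, 2829) = 100418)
Q = -100418 (Q = Add(0, Mul(-1, 100418)) = Add(0, -100418) = -100418)
Add(Q, Mul(-1, Pow(Add(351649, 464107), -1))) = Add(-100418, Mul(-1, Pow(Add(351649, 464107), -1))) = Add(-100418, Mul(-1, Pow(815756, -1))) = Add(-100418, Mul(-1, Rational(1, 815756))) = Add(-100418, Rational(-1, 815756)) = Rational(-81916586009, 815756)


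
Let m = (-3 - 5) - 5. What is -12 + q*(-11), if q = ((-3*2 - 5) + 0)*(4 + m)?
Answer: -1101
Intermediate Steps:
m = -13 (m = -8 - 5 = -13)
q = 99 (q = ((-3*2 - 5) + 0)*(4 - 13) = ((-6 - 5) + 0)*(-9) = (-11 + 0)*(-9) = -11*(-9) = 99)
-12 + q*(-11) = -12 + 99*(-11) = -12 - 1089 = -1101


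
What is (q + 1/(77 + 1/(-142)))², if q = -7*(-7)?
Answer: 287144867881/119530489 ≈ 2402.3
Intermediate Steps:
q = 49
(q + 1/(77 + 1/(-142)))² = (49 + 1/(77 + 1/(-142)))² = (49 + 1/(77 - 1/142))² = (49 + 1/(10933/142))² = (49 + 142/10933)² = (535859/10933)² = 287144867881/119530489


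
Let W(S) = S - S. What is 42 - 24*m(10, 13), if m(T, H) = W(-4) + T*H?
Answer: -3078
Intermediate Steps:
W(S) = 0
m(T, H) = H*T (m(T, H) = 0 + T*H = 0 + H*T = H*T)
42 - 24*m(10, 13) = 42 - 312*10 = 42 - 24*130 = 42 - 3120 = -3078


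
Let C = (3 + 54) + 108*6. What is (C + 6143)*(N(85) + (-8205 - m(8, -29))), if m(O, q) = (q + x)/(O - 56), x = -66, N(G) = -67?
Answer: -169980628/3 ≈ -5.6660e+7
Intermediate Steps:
C = 705 (C = 57 + 648 = 705)
m(O, q) = (-66 + q)/(-56 + O) (m(O, q) = (q - 66)/(O - 56) = (-66 + q)/(-56 + O))
(C + 6143)*(N(85) + (-8205 - m(8, -29))) = (705 + 6143)*(-67 + (-8205 - (-66 - 29)/(-56 + 8))) = 6848*(-67 + (-8205 - (-95)/(-48))) = 6848*(-67 + (-8205 - (-1)*(-95)/48)) = 6848*(-67 + (-8205 - 1*95/48)) = 6848*(-67 + (-8205 - 95/48)) = 6848*(-67 - 393935/48) = 6848*(-397151/48) = -169980628/3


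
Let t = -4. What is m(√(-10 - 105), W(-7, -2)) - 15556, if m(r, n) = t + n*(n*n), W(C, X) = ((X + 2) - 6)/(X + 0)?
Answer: -15533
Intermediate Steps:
W(C, X) = (-4 + X)/X (W(C, X) = ((2 + X) - 6)/X = (-4 + X)/X)
m(r, n) = -4 + n³ (m(r, n) = -4 + n*(n*n) = -4 + n*n² = -4 + n³)
m(√(-10 - 105), W(-7, -2)) - 15556 = (-4 + ((-4 - 2)/(-2))³) - 15556 = (-4 + (-½*(-6))³) - 15556 = (-4 + 3³) - 15556 = (-4 + 27) - 15556 = 23 - 15556 = -15533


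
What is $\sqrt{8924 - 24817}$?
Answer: $i \sqrt{15893} \approx 126.07 i$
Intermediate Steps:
$\sqrt{8924 - 24817} = \sqrt{-15893} = i \sqrt{15893}$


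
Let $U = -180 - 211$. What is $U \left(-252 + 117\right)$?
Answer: $52785$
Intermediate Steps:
$U = -391$
$U \left(-252 + 117\right) = - 391 \left(-252 + 117\right) = \left(-391\right) \left(-135\right) = 52785$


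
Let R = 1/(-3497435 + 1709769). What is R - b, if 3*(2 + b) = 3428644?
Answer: -6129259578911/5362998 ≈ -1.1429e+6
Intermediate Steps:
b = 3428638/3 (b = -2 + (1/3)*3428644 = -2 + 3428644/3 = 3428638/3 ≈ 1.1429e+6)
R = -1/1787666 (R = 1/(-1787666) = -1/1787666 ≈ -5.5939e-7)
R - b = -1/1787666 - 1*3428638/3 = -1/1787666 - 3428638/3 = -6129259578911/5362998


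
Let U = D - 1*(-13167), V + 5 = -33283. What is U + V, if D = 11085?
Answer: -9036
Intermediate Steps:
V = -33288 (V = -5 - 33283 = -33288)
U = 24252 (U = 11085 - 1*(-13167) = 11085 + 13167 = 24252)
U + V = 24252 - 33288 = -9036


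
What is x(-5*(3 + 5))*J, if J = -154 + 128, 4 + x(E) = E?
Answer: 1144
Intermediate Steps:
x(E) = -4 + E
J = -26
x(-5*(3 + 5))*J = (-4 - 5*(3 + 5))*(-26) = (-4 - 5*8)*(-26) = (-4 - 40)*(-26) = -44*(-26) = 1144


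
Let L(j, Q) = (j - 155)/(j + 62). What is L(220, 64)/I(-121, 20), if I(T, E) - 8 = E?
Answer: 65/7896 ≈ 0.0082320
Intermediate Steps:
I(T, E) = 8 + E
L(j, Q) = (-155 + j)/(62 + j)
L(220, 64)/I(-121, 20) = ((-155 + 220)/(62 + 220))/(8 + 20) = (65/282)/28 = ((1/282)*65)*(1/28) = (65/282)*(1/28) = 65/7896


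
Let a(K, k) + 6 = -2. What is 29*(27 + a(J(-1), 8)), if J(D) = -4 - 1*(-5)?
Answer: 551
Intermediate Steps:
J(D) = 1 (J(D) = -4 + 5 = 1)
a(K, k) = -8 (a(K, k) = -6 - 2 = -8)
29*(27 + a(J(-1), 8)) = 29*(27 - 8) = 29*19 = 551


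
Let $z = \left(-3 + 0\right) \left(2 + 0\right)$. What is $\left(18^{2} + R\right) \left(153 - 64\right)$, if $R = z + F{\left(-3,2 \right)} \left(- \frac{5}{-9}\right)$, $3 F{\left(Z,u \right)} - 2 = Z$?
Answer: $\frac{763709}{27} \approx 28286.0$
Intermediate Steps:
$F{\left(Z,u \right)} = \frac{2}{3} + \frac{Z}{3}$
$z = -6$ ($z = \left(-3\right) 2 = -6$)
$R = - \frac{167}{27}$ ($R = -6 + \left(\frac{2}{3} + \frac{1}{3} \left(-3\right)\right) \left(- \frac{5}{-9}\right) = -6 + \left(\frac{2}{3} - 1\right) \left(\left(-5\right) \left(- \frac{1}{9}\right)\right) = -6 - \frac{5}{27} = - \frac{167}{27} \approx -6.1852$)
$\left(18^{2} + R\right) \left(153 - 64\right) = \left(18^{2} - \frac{167}{27}\right) \left(153 - 64\right) = \left(324 - \frac{167}{27}\right) 89 = \frac{8581}{27} \cdot 89 = \frac{763709}{27}$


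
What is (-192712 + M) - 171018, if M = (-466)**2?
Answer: -146574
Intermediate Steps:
M = 217156
(-192712 + M) - 171018 = (-192712 + 217156) - 171018 = 24444 - 171018 = -146574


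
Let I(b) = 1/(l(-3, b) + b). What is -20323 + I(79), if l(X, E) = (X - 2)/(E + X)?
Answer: -121917601/5999 ≈ -20323.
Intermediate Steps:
l(X, E) = (-2 + X)/(E + X)
I(b) = 1/(b - 5/(-3 + b)) (I(b) = 1/((-2 - 3)/(b - 3) + b) = 1/(-5/(-3 + b) + b) = 1/(b - 5/(-3 + b)))
-20323 + I(79) = -20323 + (-3 + 79)/(-5 + 79*(-3 + 79)) = -20323 + 76/(-5 + 79*76) = -20323 + 76/(-5 + 6004) = -20323 + 76/5999 = -121917601/5999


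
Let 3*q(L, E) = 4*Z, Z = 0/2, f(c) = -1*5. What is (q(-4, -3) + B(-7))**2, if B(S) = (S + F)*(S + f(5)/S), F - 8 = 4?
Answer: 48400/49 ≈ 987.75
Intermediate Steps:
f(c) = -5
Z = 0 (Z = 0*(1/2) = 0)
F = 12 (F = 8 + 4 = 12)
q(L, E) = 0 (q(L, E) = (4*0)/3 = (1/3)*0 = 0)
B(S) = (12 + S)*(S - 5/S) (B(S) = (S + 12)*(S - 5/S) = (12 + S)*(S - 5/S))
(q(-4, -3) + B(-7))**2 = (0 + (-5 + (-7)**2 - 60/(-7) + 12*(-7)))**2 = (0 + (-5 + 49 - 60*(-1/7) - 84))**2 = (0 + (-5 + 49 + 60/7 - 84))**2 = (0 - 220/7)**2 = (-220/7)**2 = 48400/49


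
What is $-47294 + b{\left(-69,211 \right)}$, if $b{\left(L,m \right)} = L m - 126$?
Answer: $-61979$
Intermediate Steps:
$b{\left(L,m \right)} = -126 + L m$
$-47294 + b{\left(-69,211 \right)} = -47294 - 14685 = -61979$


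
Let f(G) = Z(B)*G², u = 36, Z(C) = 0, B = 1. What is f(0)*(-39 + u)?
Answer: 0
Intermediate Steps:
f(G) = 0 (f(G) = 0*G² = 0)
f(0)*(-39 + u) = 0*(-39 + 36) = 0*(-3) = 0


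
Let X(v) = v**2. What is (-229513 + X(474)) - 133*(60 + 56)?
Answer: -20265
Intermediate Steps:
(-229513 + X(474)) - 133*(60 + 56) = (-229513 + 474**2) - 133*(60 + 56) = (-229513 + 224676) - 133*116 = -4837 - 15428 = -20265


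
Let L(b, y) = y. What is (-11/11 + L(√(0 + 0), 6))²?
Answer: 25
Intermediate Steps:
(-11/11 + L(√(0 + 0), 6))² = (-11/11 + 6)² = (-11*1/11 + 6)² = (-1 + 6)² = 5² = 25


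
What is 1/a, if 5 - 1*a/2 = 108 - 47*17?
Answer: 1/1392 ≈ 0.00071839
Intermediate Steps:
a = 1392 (a = 10 - 2*(108 - 47*17) = 10 - 2*(108 - 799) = 10 - 2*(-691) = 10 + 1382 = 1392)
1/a = 1/1392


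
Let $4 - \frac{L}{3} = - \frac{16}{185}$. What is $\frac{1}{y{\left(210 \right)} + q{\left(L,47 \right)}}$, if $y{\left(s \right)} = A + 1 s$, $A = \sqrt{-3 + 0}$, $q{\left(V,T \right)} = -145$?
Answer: $\frac{65}{4228} - \frac{i \sqrt{3}}{4228} \approx 0.015374 - 0.00040966 i$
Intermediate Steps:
$L = \frac{2268}{185}$ ($L = 12 - 3 \left(- \frac{16}{185}\right) = 12 - 3 \left(\left(-16\right) \frac{1}{185}\right) = 12 - - \frac{48}{185} = 12 + \frac{48}{185} = \frac{2268}{185} \approx 12.259$)
$A = i \sqrt{3}$ ($A = \sqrt{-3} = i \sqrt{3} \approx 1.732 i$)
$y{\left(s \right)} = s + i \sqrt{3}$ ($y{\left(s \right)} = i \sqrt{3} + 1 s = i \sqrt{3} + s = s + i \sqrt{3}$)
$\frac{1}{y{\left(210 \right)} + q{\left(L,47 \right)}} = \frac{1}{\left(210 + i \sqrt{3}\right) - 145} = \frac{1}{65 + i \sqrt{3}}$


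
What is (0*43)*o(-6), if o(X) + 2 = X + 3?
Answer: 0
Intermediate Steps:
o(X) = 1 + X (o(X) = -2 + (X + 3) = -2 + (3 + X) = 1 + X)
(0*43)*o(-6) = (0*43)*(1 - 6) = 0*(-5) = 0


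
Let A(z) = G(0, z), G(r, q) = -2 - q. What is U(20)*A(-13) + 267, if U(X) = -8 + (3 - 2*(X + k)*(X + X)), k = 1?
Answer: -18268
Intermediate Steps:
A(z) = -2 - z
U(X) = -5 - 4*X*(1 + X) (U(X) = -8 + (3 - 2*(X + 1)*(X + X)) = -8 + (3 - 2*(1 + X)*2*X) = -8 + (3 - 4*X*(1 + X)) = -5 - 4*X*(1 + X))
U(20)*A(-13) + 267 = (-5 - 4*20 - 4*20²)*(-2 - 1*(-13)) + 267 = (-5 - 80 - 4*400)*(-2 + 13) + 267 = (-5 - 80 - 1600)*11 + 267 = -1685*11 + 267 = -18535 + 267 = -18268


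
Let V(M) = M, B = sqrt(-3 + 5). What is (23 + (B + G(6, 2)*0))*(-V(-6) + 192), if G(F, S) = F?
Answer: 4554 + 198*sqrt(2) ≈ 4834.0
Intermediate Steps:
B = sqrt(2) ≈ 1.4142
(23 + (B + G(6, 2)*0))*(-V(-6) + 192) = (23 + (sqrt(2) + 6*0))*(-1*(-6) + 192) = (23 + (sqrt(2) + 0))*(6 + 192) = (23 + sqrt(2))*198 = 4554 + 198*sqrt(2)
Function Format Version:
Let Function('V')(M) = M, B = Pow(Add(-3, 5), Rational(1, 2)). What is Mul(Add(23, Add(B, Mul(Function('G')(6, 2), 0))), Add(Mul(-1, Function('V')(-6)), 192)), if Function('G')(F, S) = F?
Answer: Add(4554, Mul(198, Pow(2, Rational(1, 2)))) ≈ 4834.0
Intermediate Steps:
B = Pow(2, Rational(1, 2)) ≈ 1.4142
Mul(Add(23, Add(B, Mul(Function('G')(6, 2), 0))), Add(Mul(-1, Function('V')(-6)), 192)) = Mul(Add(23, Add(Pow(2, Rational(1, 2)), Mul(6, 0))), Add(Mul(-1, -6), 192)) = Mul(Add(23, Add(Pow(2, Rational(1, 2)), 0)), Add(6, 192)) = Mul(Add(23, Pow(2, Rational(1, 2))), 198) = Add(4554, Mul(198, Pow(2, Rational(1, 2))))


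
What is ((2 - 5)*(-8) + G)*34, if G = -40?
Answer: -544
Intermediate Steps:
((2 - 5)*(-8) + G)*34 = ((2 - 5)*(-8) - 40)*34 = (-3*(-8) - 40)*34 = (24 - 40)*34 = -16*34 = -544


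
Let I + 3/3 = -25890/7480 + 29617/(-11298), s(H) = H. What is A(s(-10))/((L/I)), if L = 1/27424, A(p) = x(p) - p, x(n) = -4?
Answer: -58623640336/50303 ≈ -1.1654e+6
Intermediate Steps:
A(p) = -4 - p
L = 1/27424 ≈ 3.6464e-5
I = -4275353/603636 (I = -1 + (-25890/7480 + 29617/(-11298)) = -1 + (-25890*1/7480 + 29617*(-1/11298)) = -1 + (-2589/748 - 4231/1614) = -1 - 3671717/603636 = -4275353/603636 ≈ -7.0827)
A(s(-10))/((L/I)) = (-4 - 1*(-10))/((1/(27424*(-4275353/603636)))) = (-4 + 10)/(((1/27424)*(-603636/4275353))) = 6/(-150909/29311820168) = 6*(-29311820168/150909) = -58623640336/50303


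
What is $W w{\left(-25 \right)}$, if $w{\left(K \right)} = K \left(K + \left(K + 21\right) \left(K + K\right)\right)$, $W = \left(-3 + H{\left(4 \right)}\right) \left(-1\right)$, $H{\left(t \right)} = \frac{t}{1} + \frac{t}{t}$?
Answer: $8750$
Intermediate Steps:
$H{\left(t \right)} = 1 + t$ ($H{\left(t \right)} = t 1 + 1 = t + 1 = 1 + t$)
$W = -2$ ($W = \left(-3 + \left(1 + 4\right)\right) \left(-1\right) = \left(-3 + 5\right) \left(-1\right) = 2 \left(-1\right) = -2$)
$w{\left(K \right)} = K \left(K + 2 K \left(21 + K\right)\right)$ ($w{\left(K \right)} = K \left(K + \left(21 + K\right) 2 K\right) = K \left(K + 2 K \left(21 + K\right)\right)$)
$W w{\left(-25 \right)} = - 2 \left(-25\right)^{2} \left(43 + 2 \left(-25\right)\right) = - 2 \cdot 625 \left(43 - 50\right) = - 2 \cdot 625 \left(-7\right) = \left(-2\right) \left(-4375\right) = 8750$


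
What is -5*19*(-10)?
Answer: 950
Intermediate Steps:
-5*19*(-10) = -95*(-10) = 950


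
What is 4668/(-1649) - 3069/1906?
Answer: -13957989/3142994 ≈ -4.4410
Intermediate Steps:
4668/(-1649) - 3069/1906 = 4668*(-1/1649) - 3069*1/1906 = -4668/1649 - 3069/1906 = -13957989/3142994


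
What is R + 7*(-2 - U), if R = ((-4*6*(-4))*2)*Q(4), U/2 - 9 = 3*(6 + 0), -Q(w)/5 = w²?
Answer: -15752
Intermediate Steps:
Q(w) = -5*w²
U = 54 (U = 18 + 2*(3*(6 + 0)) = 18 + 2*(3*6) = 18 + 2*18 = 18 + 36 = 54)
R = -15360 (R = ((-4*6*(-4))*2)*(-5*4²) = (-24*(-4)*2)*(-5*16) = (96*2)*(-80) = 192*(-80) = -15360)
R + 7*(-2 - U) = -15360 + 7*(-2 - 1*54) = -15360 + 7*(-2 - 54) = -15360 + 7*(-56) = -15360 - 392 = -15752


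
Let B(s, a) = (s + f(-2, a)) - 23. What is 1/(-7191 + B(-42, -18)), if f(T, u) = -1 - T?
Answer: -1/7255 ≈ -0.00013784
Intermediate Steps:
B(s, a) = -22 + s (B(s, a) = (s + (-1 - 1*(-2))) - 23 = (s + (-1 + 2)) - 23 = (s + 1) - 23 = (1 + s) - 23 = -22 + s)
1/(-7191 + B(-42, -18)) = 1/(-7191 + (-22 - 42)) = 1/(-7191 - 64) = 1/(-7255) = -1/7255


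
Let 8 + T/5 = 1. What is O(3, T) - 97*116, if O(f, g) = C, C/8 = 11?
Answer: -11164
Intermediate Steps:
T = -35 (T = -40 + 5*1 = -40 + 5 = -35)
C = 88 (C = 8*11 = 88)
O(f, g) = 88
O(3, T) - 97*116 = 88 - 97*116 = 88 - 11252 = -11164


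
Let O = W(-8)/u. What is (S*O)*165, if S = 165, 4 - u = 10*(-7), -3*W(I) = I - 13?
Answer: 190575/74 ≈ 2575.3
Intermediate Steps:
W(I) = 13/3 - I/3 (W(I) = -(I - 13)/3 = -(-13 + I)/3 = 13/3 - I/3)
u = 74 (u = 4 - 10*(-7) = 4 - 1*(-70) = 4 + 70 = 74)
O = 7/74 (O = (13/3 - ⅓*(-8))/74 = (13/3 + 8/3)*(1/74) = 7*(1/74) = 7/74 ≈ 0.094595)
(S*O)*165 = (165*(7/74))*165 = (1155/74)*165 = 190575/74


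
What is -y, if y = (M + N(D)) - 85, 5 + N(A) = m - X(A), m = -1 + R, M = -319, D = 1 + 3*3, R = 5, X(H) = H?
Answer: 415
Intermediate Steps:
D = 10 (D = 1 + 9 = 10)
m = 4 (m = -1 + 5 = 4)
N(A) = -1 - A (N(A) = -5 + (4 - A) = -1 - A)
y = -415 (y = (-319 + (-1 - 1*10)) - 85 = (-319 + (-1 - 10)) - 85 = (-319 - 11) - 85 = -330 - 85 = -415)
-y = -1*(-415) = 415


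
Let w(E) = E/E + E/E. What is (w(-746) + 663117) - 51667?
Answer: 611452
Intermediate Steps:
w(E) = 2 (w(E) = 1 + 1 = 2)
(w(-746) + 663117) - 51667 = (2 + 663117) - 51667 = 663119 - 51667 = 611452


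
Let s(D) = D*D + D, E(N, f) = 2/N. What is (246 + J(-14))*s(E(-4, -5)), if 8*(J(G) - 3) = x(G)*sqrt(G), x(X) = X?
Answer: -249/4 + 7*I*sqrt(14)/16 ≈ -62.25 + 1.637*I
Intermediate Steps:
J(G) = 3 + G**(3/2)/8 (J(G) = 3 + (G*sqrt(G))/8 = 3 + G**(3/2)/8)
s(D) = D + D**2 (s(D) = D**2 + D = D + D**2)
(246 + J(-14))*s(E(-4, -5)) = (246 + (3 + (-14)**(3/2)/8))*((2/(-4))*(1 + 2/(-4))) = (246 + (3 + (-14*I*sqrt(14))/8))*((2*(-1/4))*(1 + 2*(-1/4))) = (246 + (3 - 7*I*sqrt(14)/4))*(-(1 - 1/2)/2) = (249 - 7*I*sqrt(14)/4)*(-1/2*1/2) = (249 - 7*I*sqrt(14)/4)*(-1/4) = -249/4 + 7*I*sqrt(14)/16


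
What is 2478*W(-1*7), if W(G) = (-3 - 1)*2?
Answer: -19824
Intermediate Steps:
W(G) = -8 (W(G) = -4*2 = -8)
2478*W(-1*7) = 2478*(-8) = -19824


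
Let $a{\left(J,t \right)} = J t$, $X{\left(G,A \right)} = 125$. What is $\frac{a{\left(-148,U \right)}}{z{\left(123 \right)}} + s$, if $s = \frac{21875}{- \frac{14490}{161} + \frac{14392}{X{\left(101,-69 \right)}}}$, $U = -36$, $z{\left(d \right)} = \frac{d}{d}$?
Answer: $\frac{19474951}{3142} \approx 6198.3$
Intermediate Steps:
$z{\left(d \right)} = 1$
$s = \frac{2734375}{3142}$ ($s = \frac{21875}{- \frac{14490}{161} + \frac{14392}{125}} = \frac{21875}{\left(-14490\right) \frac{1}{161} + 14392 \cdot \frac{1}{125}} = \frac{21875}{-90 + \frac{14392}{125}} = \frac{21875}{\frac{3142}{125}} = 21875 \cdot \frac{125}{3142} = \frac{2734375}{3142} \approx 870.27$)
$\frac{a{\left(-148,U \right)}}{z{\left(123 \right)}} + s = \frac{\left(-148\right) \left(-36\right)}{1} + \frac{2734375}{3142} = 5328 \cdot 1 + \frac{2734375}{3142} = 5328 + \frac{2734375}{3142} = \frac{19474951}{3142}$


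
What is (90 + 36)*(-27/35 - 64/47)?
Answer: -63162/235 ≈ -268.77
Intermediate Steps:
(90 + 36)*(-27/35 - 64/47) = 126*(-27*1/35 - 64*1/47) = 126*(-27/35 - 64/47) = 126*(-3509/1645) = -63162/235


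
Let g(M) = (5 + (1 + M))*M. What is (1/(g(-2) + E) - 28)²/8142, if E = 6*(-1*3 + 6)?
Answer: 25947/271400 ≈ 0.095604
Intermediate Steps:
E = 18 (E = 6*(-3 + 6) = 6*3 = 18)
g(M) = M*(6 + M) (g(M) = (6 + M)*M = M*(6 + M))
(1/(g(-2) + E) - 28)²/8142 = (1/(-2*(6 - 2) + 18) - 28)²/8142 = (1/(-2*4 + 18) - 28)²*(1/8142) = (1/(-8 + 18) - 28)²*(1/8142) = (1/10 - 28)²*(1/8142) = (⅒ - 28)²*(1/8142) = (-279/10)²*(1/8142) = (77841/100)*(1/8142) = 25947/271400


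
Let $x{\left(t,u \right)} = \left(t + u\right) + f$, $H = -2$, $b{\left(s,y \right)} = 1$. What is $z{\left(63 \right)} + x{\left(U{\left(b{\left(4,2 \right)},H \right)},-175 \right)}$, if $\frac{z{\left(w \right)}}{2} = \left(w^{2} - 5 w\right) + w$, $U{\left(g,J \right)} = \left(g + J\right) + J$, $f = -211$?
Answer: $7045$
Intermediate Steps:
$U{\left(g,J \right)} = g + 2 J$ ($U{\left(g,J \right)} = \left(J + g\right) + J = g + 2 J$)
$x{\left(t,u \right)} = -211 + t + u$ ($x{\left(t,u \right)} = \left(t + u\right) - 211 = -211 + t + u$)
$z{\left(w \right)} = - 8 w + 2 w^{2}$ ($z{\left(w \right)} = 2 \left(\left(w^{2} - 5 w\right) + w\right) = 2 \left(w^{2} - 4 w\right) = - 8 w + 2 w^{2}$)
$z{\left(63 \right)} + x{\left(U{\left(b{\left(4,2 \right)},H \right)},-175 \right)} = 2 \cdot 63 \left(-4 + 63\right) - 389 = 2 \cdot 63 \cdot 59 - 389 = 7434 - 389 = 7045$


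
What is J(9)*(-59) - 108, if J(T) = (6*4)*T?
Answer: -12852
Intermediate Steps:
J(T) = 24*T
J(9)*(-59) - 108 = (24*9)*(-59) - 108 = 216*(-59) - 108 = -12744 - 108 = -12852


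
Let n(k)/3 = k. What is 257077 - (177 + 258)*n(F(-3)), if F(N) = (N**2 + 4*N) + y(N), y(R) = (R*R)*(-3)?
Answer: 296227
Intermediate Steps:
y(R) = -3*R**2 (y(R) = R**2*(-3) = -3*R**2)
F(N) = -2*N**2 + 4*N (F(N) = (N**2 + 4*N) - 3*N**2 = -2*N**2 + 4*N)
n(k) = 3*k
257077 - (177 + 258)*n(F(-3)) = 257077 - (177 + 258)*3*(2*(-3)*(2 - 1*(-3))) = 257077 - 435*3*(2*(-3)*(2 + 3)) = 257077 - 435*3*(2*(-3)*5) = 257077 - 435*3*(-30) = 257077 - 435*(-90) = 257077 - 1*(-39150) = 257077 + 39150 = 296227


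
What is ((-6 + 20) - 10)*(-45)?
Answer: -180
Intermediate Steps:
((-6 + 20) - 10)*(-45) = (14 - 10)*(-45) = 4*(-45) = -180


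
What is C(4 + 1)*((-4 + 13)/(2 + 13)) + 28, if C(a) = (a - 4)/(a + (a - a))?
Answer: 703/25 ≈ 28.120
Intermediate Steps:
C(a) = (-4 + a)/a (C(a) = (-4 + a)/(a + 0) = (-4 + a)/a)
C(4 + 1)*((-4 + 13)/(2 + 13)) + 28 = ((-4 + (4 + 1))/(4 + 1))*((-4 + 13)/(2 + 13)) + 28 = ((-4 + 5)/5)*(9/15) + 28 = ((⅕)*1)*(9*(1/15)) + 28 = (⅕)*(⅗) + 28 = 3/25 + 28 = 703/25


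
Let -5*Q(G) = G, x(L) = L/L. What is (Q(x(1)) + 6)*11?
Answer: 319/5 ≈ 63.800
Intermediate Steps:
x(L) = 1
Q(G) = -G/5
(Q(x(1)) + 6)*11 = (-1/5*1 + 6)*11 = (-1/5 + 6)*11 = (29/5)*11 = 319/5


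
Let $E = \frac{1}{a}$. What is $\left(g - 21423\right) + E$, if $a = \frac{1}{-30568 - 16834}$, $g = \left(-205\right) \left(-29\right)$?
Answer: $-62880$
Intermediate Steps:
$g = 5945$
$a = - \frac{1}{47402}$ ($a = \frac{1}{-47402} = - \frac{1}{47402} \approx -2.1096 \cdot 10^{-5}$)
$E = -47402$ ($E = \frac{1}{- \frac{1}{47402}} = -47402$)
$\left(g - 21423\right) + E = \left(5945 - 21423\right) - 47402 = -15478 - 47402 = -62880$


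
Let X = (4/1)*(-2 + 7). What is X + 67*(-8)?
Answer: -516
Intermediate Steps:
X = 20 (X = (4*1)*5 = 4*5 = 20)
X + 67*(-8) = 20 + 67*(-8) = 20 - 536 = -516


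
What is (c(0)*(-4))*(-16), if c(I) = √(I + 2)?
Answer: 64*√2 ≈ 90.510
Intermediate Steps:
c(I) = √(2 + I)
(c(0)*(-4))*(-16) = (√(2 + 0)*(-4))*(-16) = (√2*(-4))*(-16) = -4*√2*(-16) = 64*√2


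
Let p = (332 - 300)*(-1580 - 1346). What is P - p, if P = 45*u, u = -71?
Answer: 90437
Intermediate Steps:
p = -93632 (p = 32*(-2926) = -93632)
P = -3195 (P = 45*(-71) = -3195)
P - p = -3195 - 1*(-93632) = -3195 + 93632 = 90437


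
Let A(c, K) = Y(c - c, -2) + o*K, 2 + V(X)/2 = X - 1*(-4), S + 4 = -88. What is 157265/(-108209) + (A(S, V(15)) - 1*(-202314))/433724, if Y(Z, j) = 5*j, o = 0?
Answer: -399297339/404593451 ≈ -0.98691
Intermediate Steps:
S = -92 (S = -4 - 88 = -92)
V(X) = 4 + 2*X (V(X) = -4 + 2*(X - 1*(-4)) = -4 + 2*(X + 4) = -4 + 2*(4 + X) = -4 + (8 + 2*X) = 4 + 2*X)
A(c, K) = -10 (A(c, K) = 5*(-2) + 0*K = -10 + 0 = -10)
157265/(-108209) + (A(S, V(15)) - 1*(-202314))/433724 = 157265/(-108209) + (-10 - 1*(-202314))/433724 = 157265*(-1/108209) + (-10 + 202314)*(1/433724) = -157265/108209 + 202304*(1/433724) = -157265/108209 + 1744/3739 = -399297339/404593451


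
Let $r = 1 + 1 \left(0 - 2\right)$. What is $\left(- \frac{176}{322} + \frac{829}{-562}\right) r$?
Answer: $\frac{182925}{90482} \approx 2.0217$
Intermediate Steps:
$r = -1$ ($r = 1 + 1 \left(-2\right) = 1 - 2 = -1$)
$\left(- \frac{176}{322} + \frac{829}{-562}\right) r = \left(- \frac{176}{322} + \frac{829}{-562}\right) \left(-1\right) = \left(\left(-176\right) \frac{1}{322} + 829 \left(- \frac{1}{562}\right)\right) \left(-1\right) = \left(- \frac{88}{161} - \frac{829}{562}\right) \left(-1\right) = \left(- \frac{182925}{90482}\right) \left(-1\right) = \frac{182925}{90482}$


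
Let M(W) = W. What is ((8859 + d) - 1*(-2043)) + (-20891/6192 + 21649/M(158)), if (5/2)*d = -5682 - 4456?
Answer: 17073051887/2445840 ≈ 6980.4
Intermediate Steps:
d = -20276/5 (d = 2*(-5682 - 4456)/5 = (⅖)*(-10138) = -20276/5 ≈ -4055.2)
((8859 + d) - 1*(-2043)) + (-20891/6192 + 21649/M(158)) = ((8859 - 20276/5) - 1*(-2043)) + (-20891/6192 + 21649/158) = (24019/5 + 2043) + (-20891*1/6192 + 21649*(1/158)) = 34234/5 + (-20891/6192 + 21649/158) = 34234/5 + 65374915/489168 = 17073051887/2445840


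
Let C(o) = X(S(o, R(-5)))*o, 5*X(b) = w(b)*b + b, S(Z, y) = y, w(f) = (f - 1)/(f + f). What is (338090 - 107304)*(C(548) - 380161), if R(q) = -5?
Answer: -439690948554/5 ≈ -8.7938e+10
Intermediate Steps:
w(f) = (-1 + f)/(2*f) (w(f) = (-1 + f)/((2*f)) = (-1 + f)*(1/(2*f)) = (-1 + f)/(2*f))
X(b) = -1/10 + 3*b/10 (X(b) = (((-1 + b)/(2*b))*b + b)/5 = ((-1/2 + b/2) + b)/5 = (-1/2 + 3*b/2)/5 = -1/10 + 3*b/10)
C(o) = -8*o/5 (C(o) = (-1/10 + (3/10)*(-5))*o = (-1/10 - 3/2)*o = -8*o/5)
(338090 - 107304)*(C(548) - 380161) = (338090 - 107304)*(-8/5*548 - 380161) = 230786*(-4384/5 - 380161) = 230786*(-1905189/5) = -439690948554/5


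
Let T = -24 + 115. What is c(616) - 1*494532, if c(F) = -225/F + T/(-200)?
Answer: -951975679/1925 ≈ -4.9453e+5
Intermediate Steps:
T = 91
c(F) = -91/200 - 225/F (c(F) = -225/F + 91/(-200) = -225/F + 91*(-1/200) = -225/F - 91/200 = -91/200 - 225/F)
c(616) - 1*494532 = (-91/200 - 225/616) - 1*494532 = (-91/200 - 225*1/616) - 494532 = (-91/200 - 225/616) - 494532 = -1579/1925 - 494532 = -951975679/1925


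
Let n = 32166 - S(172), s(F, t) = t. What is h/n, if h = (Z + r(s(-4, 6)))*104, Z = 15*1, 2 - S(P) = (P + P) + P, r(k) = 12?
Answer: 351/4085 ≈ 0.085924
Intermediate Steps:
S(P) = 2 - 3*P (S(P) = 2 - ((P + P) + P) = 2 - (2*P + P) = 2 - 3*P)
Z = 15
h = 2808 (h = (15 + 12)*104 = 27*104 = 2808)
n = 32680 (n = 32166 - (2 - 3*172) = 32166 - (2 - 516) = 32166 - 1*(-514) = 32166 + 514 = 32680)
h/n = 2808/32680 = 2808*(1/32680) = 351/4085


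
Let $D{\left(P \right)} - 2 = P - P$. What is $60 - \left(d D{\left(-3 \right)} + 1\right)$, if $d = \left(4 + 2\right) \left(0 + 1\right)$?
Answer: $47$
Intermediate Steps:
$D{\left(P \right)} = 2$ ($D{\left(P \right)} = 2 + \left(P - P\right) = 2 + 0 = 2$)
$d = 6$ ($d = 6 \cdot 1 = 6$)
$60 - \left(d D{\left(-3 \right)} + 1\right) = 60 - \left(6 \cdot 2 + 1\right) = 60 - \left(12 + 1\right) = 60 - 13 = 47$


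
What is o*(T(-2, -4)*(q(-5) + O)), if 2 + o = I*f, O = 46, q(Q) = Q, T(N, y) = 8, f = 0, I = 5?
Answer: -656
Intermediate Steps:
o = -2 (o = -2 + 5*0 = -2 + 0 = -2)
o*(T(-2, -4)*(q(-5) + O)) = -16*(-5 + 46) = -16*41 = -2*328 = -656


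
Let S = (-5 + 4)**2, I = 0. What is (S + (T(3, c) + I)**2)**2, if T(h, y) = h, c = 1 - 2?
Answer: 100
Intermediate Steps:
c = -1
S = 1 (S = (-1)**2 = 1)
(S + (T(3, c) + I)**2)**2 = (1 + (3 + 0)**2)**2 = (1 + 3**2)**2 = (1 + 9)**2 = 10**2 = 100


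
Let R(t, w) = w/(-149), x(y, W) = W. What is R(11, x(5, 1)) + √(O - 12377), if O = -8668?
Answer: -1/149 + I*√21045 ≈ -0.0067114 + 145.07*I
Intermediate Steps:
R(t, w) = -w/149 (R(t, w) = w*(-1/149) = -w/149)
R(11, x(5, 1)) + √(O - 12377) = -1/149*1 + √(-8668 - 12377) = -1/149 + √(-21045) = -1/149 + I*√21045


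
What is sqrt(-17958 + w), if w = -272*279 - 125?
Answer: I*sqrt(93971) ≈ 306.55*I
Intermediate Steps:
w = -76013 (w = -75888 - 125 = -76013)
sqrt(-17958 + w) = sqrt(-17958 - 76013) = sqrt(-93971) = I*sqrt(93971)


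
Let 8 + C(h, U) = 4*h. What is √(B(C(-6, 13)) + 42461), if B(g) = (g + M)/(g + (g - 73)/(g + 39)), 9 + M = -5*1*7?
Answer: √93799921/47 ≈ 206.06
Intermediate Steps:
C(h, U) = -8 + 4*h
M = -44 (M = -9 - 5*1*7 = -9 - 5*7 = -9 - 35 = -44)
B(g) = (-44 + g)/(g + (-73 + g)/(39 + g)) (B(g) = (g - 44)/(g + (g - 73)/(g + 39)) = (-44 + g)/(g + (-73 + g)/(39 + g)))
√(B(C(-6, 13)) + 42461) = √((-1716 + (-8 + 4*(-6))² - 5*(-8 + 4*(-6)))/(-73 + (-8 + 4*(-6))² + 40*(-8 + 4*(-6))) + 42461) = √((-1716 + (-8 - 24)² - 5*(-8 - 24))/(-73 + (-8 - 24)² + 40*(-8 - 24)) + 42461) = √((-1716 + (-32)² - 5*(-32))/(-73 + (-32)² + 40*(-32)) + 42461) = √((-1716 + 1024 + 160)/(-73 + 1024 - 1280) + 42461) = √(-532/(-329) + 42461) = √(-1/329*(-532) + 42461) = √(76/47 + 42461) = √(1995743/47) = √93799921/47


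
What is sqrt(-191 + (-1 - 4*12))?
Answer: 4*I*sqrt(15) ≈ 15.492*I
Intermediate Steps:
sqrt(-191 + (-1 - 4*12)) = sqrt(-191 + (-1 - 48)) = sqrt(-191 - 49) = sqrt(-240) = 4*I*sqrt(15)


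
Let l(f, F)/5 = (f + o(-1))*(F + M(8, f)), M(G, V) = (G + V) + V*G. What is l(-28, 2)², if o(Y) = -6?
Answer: 1692499600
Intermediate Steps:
M(G, V) = G + V + G*V (M(G, V) = (G + V) + G*V = G + V + G*V)
l(f, F) = 5*(-6 + f)*(8 + F + 9*f) (l(f, F) = 5*((f - 6)*(F + (8 + f + 8*f))) = 5*((-6 + f)*(F + (8 + 9*f))) = 5*((-6 + f)*(8 + F + 9*f)) = 5*(-6 + f)*(8 + F + 9*f))
l(-28, 2)² = (-240 - 230*(-28) - 30*2 + 45*(-28)² + 5*2*(-28))² = (-240 + 6440 - 60 + 45*784 - 280)² = (-240 + 6440 - 60 + 35280 - 280)² = 41140² = 1692499600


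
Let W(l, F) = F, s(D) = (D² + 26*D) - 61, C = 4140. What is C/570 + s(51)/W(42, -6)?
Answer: -36313/57 ≈ -637.07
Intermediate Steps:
s(D) = -61 + D² + 26*D
C/570 + s(51)/W(42, -6) = 4140/570 + (-61 + 51² + 26*51)/(-6) = 4140*(1/570) + (-61 + 2601 + 1326)*(-⅙) = 138/19 + 3866*(-⅙) = 138/19 - 1933/3 = -36313/57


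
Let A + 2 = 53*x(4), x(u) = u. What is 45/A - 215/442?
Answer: -421/1547 ≈ -0.27214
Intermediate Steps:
A = 210 (A = -2 + 53*4 = -2 + 212 = 210)
45/A - 215/442 = 45/210 - 215/442 = 45*(1/210) - 215*1/442 = 3/14 - 215/442 = -421/1547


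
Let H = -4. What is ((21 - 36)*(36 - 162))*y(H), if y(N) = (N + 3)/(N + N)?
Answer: 945/4 ≈ 236.25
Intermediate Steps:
y(N) = (3 + N)/(2*N) (y(N) = (3 + N)/((2*N)) = (3 + N)*(1/(2*N)) = (3 + N)/(2*N))
((21 - 36)*(36 - 162))*y(H) = ((21 - 36)*(36 - 162))*((½)*(3 - 4)/(-4)) = (-15*(-126))*((½)*(-¼)*(-1)) = 1890*(⅛) = 945/4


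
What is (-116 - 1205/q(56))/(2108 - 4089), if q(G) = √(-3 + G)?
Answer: 116/1981 + 1205*√53/104993 ≈ 0.14211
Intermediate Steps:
(-116 - 1205/q(56))/(2108 - 4089) = (-116 - 1205/√(-3 + 56))/(2108 - 4089) = (-116 - 1205*√53/53)/(-1981) = (-116 - 1205*√53/53)*(-1/1981) = 116/1981 + 1205*√53/104993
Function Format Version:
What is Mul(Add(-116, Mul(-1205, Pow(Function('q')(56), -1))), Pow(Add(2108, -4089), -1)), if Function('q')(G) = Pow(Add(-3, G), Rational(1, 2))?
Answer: Add(Rational(116, 1981), Mul(Rational(1205, 104993), Pow(53, Rational(1, 2)))) ≈ 0.14211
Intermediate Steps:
Mul(Add(-116, Mul(-1205, Pow(Function('q')(56), -1))), Pow(Add(2108, -4089), -1)) = Mul(Add(-116, Mul(-1205, Pow(Pow(Add(-3, 56), Rational(1, 2)), -1))), Pow(Add(2108, -4089), -1)) = Mul(Add(-116, Mul(-1205, Pow(Pow(53, Rational(1, 2)), -1))), Pow(-1981, -1)) = Mul(Add(-116, Mul(-1205, Mul(Rational(1, 53), Pow(53, Rational(1, 2))))), Rational(-1, 1981)) = Mul(Add(-116, Mul(Rational(-1205, 53), Pow(53, Rational(1, 2)))), Rational(-1, 1981)) = Add(Rational(116, 1981), Mul(Rational(1205, 104993), Pow(53, Rational(1, 2))))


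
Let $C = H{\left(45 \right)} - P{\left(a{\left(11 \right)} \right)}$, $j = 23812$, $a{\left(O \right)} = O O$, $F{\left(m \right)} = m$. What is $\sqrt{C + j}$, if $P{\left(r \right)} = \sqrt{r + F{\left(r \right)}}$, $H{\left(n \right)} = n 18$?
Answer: $\sqrt{24622 - 11 \sqrt{2}} \approx 156.86$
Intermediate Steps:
$a{\left(O \right)} = O^{2}$
$H{\left(n \right)} = 18 n$
$P{\left(r \right)} = \sqrt{2} \sqrt{r}$ ($P{\left(r \right)} = \sqrt{r + r} = \sqrt{2 r} = \sqrt{2} \sqrt{r}$)
$C = 810 - 11 \sqrt{2}$ ($C = 18 \cdot 45 - \sqrt{2} \sqrt{11^{2}} = 810 - \sqrt{2} \sqrt{121} = 810 - \sqrt{2} \cdot 11 = 810 - 11 \sqrt{2} \approx 794.44$)
$\sqrt{C + j} = \sqrt{\left(810 - 11 \sqrt{2}\right) + 23812} = \sqrt{24622 - 11 \sqrt{2}}$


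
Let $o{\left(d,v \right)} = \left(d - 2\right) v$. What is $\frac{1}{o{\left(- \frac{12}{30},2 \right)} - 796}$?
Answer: $- \frac{5}{4004} \approx -0.0012488$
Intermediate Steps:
$o{\left(d,v \right)} = v \left(-2 + d\right)$ ($o{\left(d,v \right)} = \left(-2 + d\right) v = v \left(-2 + d\right)$)
$\frac{1}{o{\left(- \frac{12}{30},2 \right)} - 796} = \frac{1}{2 \left(-2 - \frac{12}{30}\right) - 796} = \frac{1}{2 \left(-2 - \frac{2}{5}\right) - 796} = \frac{1}{2 \left(- \frac{12}{5}\right) - 796} = \frac{1}{- \frac{24}{5} - 796} = \frac{1}{- \frac{4004}{5}} = - \frac{5}{4004}$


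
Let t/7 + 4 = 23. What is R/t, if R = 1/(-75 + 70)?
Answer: -1/665 ≈ -0.0015038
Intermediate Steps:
t = 133 (t = -28 + 7*23 = -28 + 161 = 133)
R = -1/5 (R = 1/(-5) = -1/5 ≈ -0.20000)
R/t = -1/5/133 = (1/133)*(-1/5) = -1/665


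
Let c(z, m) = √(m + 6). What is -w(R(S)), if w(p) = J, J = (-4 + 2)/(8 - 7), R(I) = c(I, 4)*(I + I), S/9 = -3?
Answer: 2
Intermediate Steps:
S = -27 (S = 9*(-3) = -27)
c(z, m) = √(6 + m)
R(I) = 2*I*√10 (R(I) = √(6 + 4)*(I + I) = √10*(2*I) = 2*I*√10)
J = -2 (J = -2/1 = -2*1 = -2)
w(p) = -2
-w(R(S)) = -1*(-2) = 2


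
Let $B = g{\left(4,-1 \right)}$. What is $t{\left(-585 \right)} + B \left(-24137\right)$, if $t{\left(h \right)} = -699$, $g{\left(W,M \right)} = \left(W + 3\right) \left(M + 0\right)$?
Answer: $168260$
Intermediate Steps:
$g{\left(W,M \right)} = M \left(3 + W\right)$ ($g{\left(W,M \right)} = \left(3 + W\right) M = M \left(3 + W\right)$)
$B = -7$ ($B = - (3 + 4) = \left(-1\right) 7 = -7$)
$t{\left(-585 \right)} + B \left(-24137\right) = -699 - -168959 = -699 + 168959 = 168260$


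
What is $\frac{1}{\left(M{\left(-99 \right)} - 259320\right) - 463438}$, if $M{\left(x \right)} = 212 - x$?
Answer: $- \frac{1}{722447} \approx -1.3842 \cdot 10^{-6}$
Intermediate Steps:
$\frac{1}{\left(M{\left(-99 \right)} - 259320\right) - 463438} = \frac{1}{\left(\left(212 - -99\right) - 259320\right) - 463438} = \frac{1}{\left(\left(212 + 99\right) - 259320\right) - 463438} = \frac{1}{\left(311 - 259320\right) - 463438} = \frac{1}{-259009 - 463438} = \frac{1}{-722447} = - \frac{1}{722447}$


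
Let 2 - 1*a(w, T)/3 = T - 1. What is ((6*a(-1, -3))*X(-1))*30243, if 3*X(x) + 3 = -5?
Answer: -8709984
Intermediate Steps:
a(w, T) = 9 - 3*T (a(w, T) = 6 - 3*(T - 1) = 6 - 3*(-1 + T) = 6 + (3 - 3*T) = 9 - 3*T)
X(x) = -8/3 (X(x) = -1 + (⅓)*(-5) = -1 - 5/3 = -8/3)
((6*a(-1, -3))*X(-1))*30243 = ((6*(9 - 3*(-3)))*(-8/3))*30243 = ((6*(9 + 9))*(-8/3))*30243 = ((6*18)*(-8/3))*30243 = (108*(-8/3))*30243 = -288*30243 = -8709984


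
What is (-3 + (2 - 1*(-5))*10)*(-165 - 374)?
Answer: -36113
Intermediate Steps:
(-3 + (2 - 1*(-5))*10)*(-165 - 374) = (-3 + (2 + 5)*10)*(-539) = (-3 + 7*10)*(-539) = (-3 + 70)*(-539) = 67*(-539) = -36113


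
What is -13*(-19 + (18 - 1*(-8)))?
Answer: -91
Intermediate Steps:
-13*(-19 + (18 - 1*(-8))) = -13*(-19 + (18 + 8)) = -13*(-19 + 26) = -13*7 = -91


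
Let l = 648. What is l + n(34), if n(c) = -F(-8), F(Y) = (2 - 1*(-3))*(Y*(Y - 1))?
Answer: 288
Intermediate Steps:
F(Y) = 5*Y*(-1 + Y) (F(Y) = (2 + 3)*(Y*(-1 + Y)) = 5*(Y*(-1 + Y)) = 5*Y*(-1 + Y))
n(c) = -360 (n(c) = -5*(-8)*(-1 - 8) = -5*(-8)*(-9) = -1*360 = -360)
l + n(34) = 648 - 360 = 288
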